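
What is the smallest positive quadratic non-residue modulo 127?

3

(2/127) = +1, so 2 is a residue.
(3/127) = −1, so 3 is the smallest positive non-residue mod 127.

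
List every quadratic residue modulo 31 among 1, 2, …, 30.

1 2 4 5 7 8 9 10 14 16 18 19 20 25 28

Square k = 1,…,15 (k and 31−k give the same square):
1²=1, 2²=4, 3²=9, 4²=16, 5²=25, 6²≡5, 7²≡18, 8²≡2, 9²≡19, 10²≡7, 11²≡28, 12²≡20, 13²≡14, 14²≡10, 15²≡8 (mod 31).
So the quadratic residues mod 31 are {1, 2, 4, 5, 7, 8, 9, 10, 14, 16, 18, 19, 20, 25, 28}.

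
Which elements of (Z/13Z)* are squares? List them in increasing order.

Square k = 1,…,6 (k and 13−k give the same square):
1²=1, 2²=4, 3²=9, 4²≡3, 5²≡12, 6²≡10 (mod 13).
So the quadratic residues mod 13 are {1, 3, 4, 9, 10, 12}.

1,3,4,9,10,12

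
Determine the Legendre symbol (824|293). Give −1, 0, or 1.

1

Euler's criterion: (824/293) ≡ 238^146 (mod 293).
238^2 ≡ 95 (mod 293)
238^4 ≡ 235 (mod 293)
238^8 ≡ 141 (mod 293)
238^16 ≡ 250 (mod 293)
238^32 ≡ 91 (mod 293)
238^64 ≡ 77 (mod 293)
238^128 ≡ 69 (mod 293)
238^146 = 238^(128+16+2) ≡ 1 (mod 293).
Result is 1, so (824/293) = 1.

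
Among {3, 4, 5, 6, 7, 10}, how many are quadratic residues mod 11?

3

(3/11) = +1 → QR.
(4/11) = +1 → QR.
(5/11) = +1 → QR.
(6/11) = -1 → non-residue.
(7/11) = -1 → non-residue.
(10/11) = -1 → non-residue.
Total quadratic residues among the 6: 3.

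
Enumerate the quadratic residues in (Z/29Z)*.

1,4,5,6,7,9,13,16,20,22,23,24,25,28

Square k = 1,…,14 (k and 29−k give the same square):
1²=1, 2²=4, 3²=9, 4²=16, 5²=25, 6²≡7, 7²≡20, 8²≡6, 9²≡23, 10²≡13, 11²≡5, 12²≡28, 13²≡24, 14²≡22 (mod 29).
So the quadratic residues mod 29 are {1, 4, 5, 6, 7, 9, 13, 16, 20, 22, 23, 24, 25, 28}.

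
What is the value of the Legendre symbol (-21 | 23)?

1

First reduce: -21 ≡ 2 (mod 23).
Pull out 2: since 23 ≡ 7 (mod 8), (2/23) = +1.
Reached (1/23) = 1. Collecting the sign flips along the way, the symbol is +1.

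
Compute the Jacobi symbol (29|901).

-1

Reciprocity: 29 ≡ 1 and 901 ≡ 1 (mod 4), so (29/901) = +(901/29).
Reduce top mod 29: now compute (2/29).
Pull out 2: since 29 ≡ 5 (mod 8), (2/29) = -1.
Reached (1/29) = 1. Collecting the sign flips along the way, the symbol is -1.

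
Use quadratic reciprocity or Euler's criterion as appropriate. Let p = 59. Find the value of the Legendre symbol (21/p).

1

Euler's criterion: (21/59) ≡ 21^29 (mod 59).
21^2 ≡ 28 (mod 59)
21^4 ≡ 17 (mod 59)
21^8 ≡ 53 (mod 59)
21^16 ≡ 36 (mod 59)
21^29 = 21^(16+8+4+1) ≡ 1 (mod 59).
Result is 1, so (21/59) = 1.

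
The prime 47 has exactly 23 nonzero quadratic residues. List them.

Square k = 1,…,23 (k and 47−k give the same square):
1²=1, 2²=4, 3²=9, 4²=16, 5²=25, 6²=36, 7²≡2, 8²≡17, 9²≡34, 10²≡6, 11²≡27, 12²≡3, 13²≡28, 14²≡8, 15²≡37, 16²≡21, 17²≡7, 18²≡42, 19²≡32, 20²≡24, 21²≡18, 22²≡14, 23²≡12 (mod 47).
So the quadratic residues mod 47 are {1, 2, 3, 4, 6, 7, 8, 9, 12, 14, 16, 17, 18, 21, 24, 25, 27, 28, 32, 34, 36, 37, 42}.

1 2 3 4 6 7 8 9 12 14 16 17 18 21 24 25 27 28 32 34 36 37 42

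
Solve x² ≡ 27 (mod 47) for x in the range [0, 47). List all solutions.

Since 47 ≡ 3 (mod 4), a square root of 27 is 27^((47+1)/4) = 27^12 mod 47.
Repeated squaring: 27^2≡24, 27^4≡12, 27^8≡3 (mod 47).
27^12 = 27^(8+4) ≡ 36 (mod 47).
Check: 36² = 1296 ≡ 27 (mod 47). The two roots are 11 and 36.

11, 36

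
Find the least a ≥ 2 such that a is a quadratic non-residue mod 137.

(2/137) = +1, so 2 is a residue.
(3/137) = −1, so 3 is the smallest positive non-residue mod 137.

3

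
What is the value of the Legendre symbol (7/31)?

1

Reciprocity: 7 ≡ 3 and 31 ≡ 3 (mod 4), so (7/31) = −(31/7).
Reduce top mod 7: now compute (3/7).
Reciprocity: 3 ≡ 3 and 7 ≡ 3 (mod 4), so (3/7) = −(7/3).
Reduce top mod 3: now compute (1/3).
Reached (1/3) = 1. Collecting the sign flips along the way, the symbol is +1.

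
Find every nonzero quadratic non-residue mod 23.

Square k = 1,…,11 (k and 23−k give the same square):
1²=1, 2²=4, 3²=9, 4²=16, 5²≡2, 6²≡13, 7²≡3, 8²≡18, 9²≡12, 10²≡8, 11²≡6 (mod 23).
The residues are {1, 2, 3, 4, 6, 8, 9, 12, 13, 16, 18}; the non-residues are the remaining 11 nonzero classes.

5, 7, 10, 11, 14, 15, 17, 19, 20, 21, 22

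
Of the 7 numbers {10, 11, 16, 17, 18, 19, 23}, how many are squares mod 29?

2

(10/29) = -1 → non-residue.
(11/29) = -1 → non-residue.
(16/29) = +1 → QR.
(17/29) = -1 → non-residue.
(18/29) = -1 → non-residue.
(19/29) = -1 → non-residue.
(23/29) = +1 → QR.
Total quadratic residues among the 7: 2.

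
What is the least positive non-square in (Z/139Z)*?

2

(2/139) = −1, so 2 is the smallest positive non-residue mod 139.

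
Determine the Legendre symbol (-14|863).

1

First reduce: -14 ≡ 849 (mod 863).
Reciprocity: 849 ≡ 1 and 863 ≡ 3 (mod 4), so (849/863) = +(863/849).
Reduce top mod 849: now compute (14/849).
Pull out 2: since 849 ≡ 1 (mod 8), (2/849) = +1.
Reciprocity: 7 ≡ 3 and 849 ≡ 1 (mod 4), so (7/849) = +(849/7).
Reduce top mod 7: now compute (2/7).
Pull out 2: since 7 ≡ 7 (mod 8), (2/7) = +1.
Reached (1/7) = 1. Collecting the sign flips along the way, the symbol is +1.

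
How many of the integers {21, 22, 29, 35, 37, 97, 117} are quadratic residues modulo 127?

5

(21/127) = +1 → QR.
(22/127) = +1 → QR.
(29/127) = -1 → non-residue.
(35/127) = +1 → QR.
(37/127) = +1 → QR.
(97/127) = -1 → non-residue.
(117/127) = +1 → QR.
Total quadratic residues among the 7: 5.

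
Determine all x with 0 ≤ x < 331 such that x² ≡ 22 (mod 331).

Since 331 ≡ 3 (mod 4), a square root of 22 is 22^((331+1)/4) = 22^83 mod 331.
Repeated squaring: 22^2≡153, 22^4≡239, 22^8≡189, 22^16≡304, 22^32≡67, 22^64≡186 (mod 331).
22^83 = 22^(64+16+2+1) ≡ 118 (mod 331).
Check: 118² = 13924 ≡ 22 (mod 331). The two roots are 118 and 213.

118, 213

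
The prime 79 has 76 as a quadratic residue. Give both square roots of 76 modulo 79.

32, 47

Since 79 ≡ 3 (mod 4), a square root of 76 is 76^((79+1)/4) = 76^20 mod 79.
Repeated squaring: 76^2≡9, 76^4≡2, 76^8≡4, 76^16≡16 (mod 79).
76^20 = 76^(16+4) ≡ 32 (mod 79).
Check: 32² = 1024 ≡ 76 (mod 79). The two roots are 32 and 47.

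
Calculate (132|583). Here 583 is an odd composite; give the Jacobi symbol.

Pull out 2^2: since 583 ≡ 7 (mod 8), (2/583) = +1, so (2/583)^2 = +1.
Reciprocity: 33 ≡ 1 and 583 ≡ 3 (mod 4), so (33/583) = +(583/33).
Reduce top mod 33: now compute (22/33).
Pull out 2: since 33 ≡ 1 (mod 8), (2/33) = +1.
Reciprocity: 11 ≡ 3 and 33 ≡ 1 (mod 4), so (11/33) = +(33/11).
Reduce top mod 11: now compute (0/11).
Top reduces to 0: gcd > 1, so the symbol is 0.

0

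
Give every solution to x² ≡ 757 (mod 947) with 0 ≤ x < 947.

Since 947 ≡ 3 (mod 4), a square root of 757 is 757^((947+1)/4) = 757^237 mod 947.
Repeated squaring: 757^2≡114, 757^4≡685, 757^8≡460, 757^16≡419, 757^32≡366, 757^64≡429, 757^128≡323 (mod 947).
757^237 = 757^(128+64+32+8+4+1) ≡ 334 (mod 947).
Check: 334² = 111556 ≡ 757 (mod 947). The two roots are 334 and 613.

334, 613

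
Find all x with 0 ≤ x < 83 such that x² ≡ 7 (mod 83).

Since 83 ≡ 3 (mod 4), a square root of 7 is 7^((83+1)/4) = 7^21 mod 83.
Repeated squaring: 7^2≡49, 7^4≡77, 7^8≡36, 7^16≡51 (mod 83).
7^21 = 7^(16+4+1) ≡ 16 (mod 83).
Check: 16² = 256 ≡ 7 (mod 83). The two roots are 16 and 67.

16, 67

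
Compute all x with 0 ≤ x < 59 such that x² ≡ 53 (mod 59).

17, 42

Since 59 ≡ 3 (mod 4), a square root of 53 is 53^((59+1)/4) = 53^15 mod 59.
Repeated squaring: 53^2≡36, 53^4≡57, 53^8≡4 (mod 59).
53^15 = 53^(8+4+2+1) ≡ 17 (mod 59).
Check: 17² = 289 ≡ 53 (mod 59). The two roots are 17 and 42.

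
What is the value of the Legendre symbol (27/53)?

-1

Reciprocity: 27 ≡ 3 and 53 ≡ 1 (mod 4), so (27/53) = +(53/27).
Reduce top mod 27: now compute (26/27).
Pull out 2: since 27 ≡ 3 (mod 8), (2/27) = -1.
Reciprocity: 13 ≡ 1 and 27 ≡ 3 (mod 4), so (13/27) = +(27/13).
Reduce top mod 13: now compute (1/13).
Reached (1/13) = 1. Collecting the sign flips along the way, the symbol is -1.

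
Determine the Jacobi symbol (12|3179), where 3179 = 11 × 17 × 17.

1

Pull out 2^2: since 3179 ≡ 3 (mod 8), (2/3179) = -1, so (2/3179)^2 = +1.
Reciprocity: 3 ≡ 3 and 3179 ≡ 3 (mod 4), so (3/3179) = −(3179/3).
Reduce top mod 3: now compute (2/3).
Pull out 2: since 3 ≡ 3 (mod 8), (2/3) = -1.
Reached (1/3) = 1. Collecting the sign flips along the way, the symbol is +1.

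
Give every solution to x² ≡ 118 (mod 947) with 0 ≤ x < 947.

272, 675

Since 947 ≡ 3 (mod 4), a square root of 118 is 118^((947+1)/4) = 118^237 mod 947.
Repeated squaring: 118^2≡666, 118^4≡360, 118^8≡808, 118^16≡381, 118^32≡270, 118^64≡928, 118^128≡361 (mod 947).
118^237 = 118^(128+64+32+8+4+1) ≡ 675 (mod 947).
Check: 675² = 455625 ≡ 118 (mod 947). The two roots are 272 and 675.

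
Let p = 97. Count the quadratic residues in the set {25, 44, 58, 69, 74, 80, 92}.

2

(25/97) = +1 → QR.
(44/97) = +1 → QR.
(58/97) = -1 → non-residue.
(69/97) = -1 → non-residue.
(74/97) = -1 → non-residue.
(80/97) = -1 → non-residue.
(92/97) = -1 → non-residue.
Total quadratic residues among the 7: 2.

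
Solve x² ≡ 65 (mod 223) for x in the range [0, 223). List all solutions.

Since 223 ≡ 3 (mod 4), a square root of 65 is 65^((223+1)/4) = 65^56 mod 223.
Repeated squaring: 65^2≡211, 65^4≡144, 65^8≡220, 65^16≡9, 65^32≡81 (mod 223).
65^56 = 65^(32+16+8) ≡ 43 (mod 223).
Check: 43² = 1849 ≡ 65 (mod 223). The two roots are 43 and 180.

43, 180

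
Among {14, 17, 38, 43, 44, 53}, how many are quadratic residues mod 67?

(14/67) = +1 → QR.
(17/67) = +1 → QR.
(38/67) = -1 → non-residue.
(43/67) = -1 → non-residue.
(44/67) = -1 → non-residue.
(53/67) = -1 → non-residue.
Total quadratic residues among the 6: 2.

2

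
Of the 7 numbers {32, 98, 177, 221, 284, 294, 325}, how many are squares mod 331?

3

(32/331) = -1 → non-residue.
(98/331) = -1 → non-residue.
(177/331) = +1 → QR.
(221/331) = -1 → non-residue.
(284/331) = +1 → QR.
(294/331) = +1 → QR.
(325/331) = -1 → non-residue.
Total quadratic residues among the 7: 3.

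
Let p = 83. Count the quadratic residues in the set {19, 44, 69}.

2

(19/83) = -1 → non-residue.
(44/83) = +1 → QR.
(69/83) = +1 → QR.
Total quadratic residues among the 3: 2.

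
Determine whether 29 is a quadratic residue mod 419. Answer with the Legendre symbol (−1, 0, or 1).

1

Euler's criterion: (29/419) ≡ 29^209 (mod 419).
29^2 ≡ 3 (mod 419)
29^4 ≡ 9 (mod 419)
29^8 ≡ 81 (mod 419)
29^16 ≡ 276 (mod 419)
29^32 ≡ 337 (mod 419)
29^64 ≡ 20 (mod 419)
29^128 ≡ 400 (mod 419)
29^209 = 29^(128+64+16+1) ≡ 1 (mod 419).
Result is 1, so (29/419) = 1.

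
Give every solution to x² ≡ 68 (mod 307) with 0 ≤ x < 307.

Since 307 ≡ 3 (mod 4), a square root of 68 is 68^((307+1)/4) = 68^77 mod 307.
Repeated squaring: 68^2≡19, 68^4≡54, 68^8≡153, 68^16≡77, 68^32≡96, 68^64≡6 (mod 307).
68^77 = 68^(64+8+4+1) ≡ 36 (mod 307).
Check: 36² = 1296 ≡ 68 (mod 307). The two roots are 36 and 271.

36, 271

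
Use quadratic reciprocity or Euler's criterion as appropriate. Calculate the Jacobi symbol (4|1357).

Pull out 2^2: since 1357 ≡ 5 (mod 8), (2/1357) = -1, so (2/1357)^2 = +1.
Reached (1/1357) = 1. Collecting the sign flips along the way, the symbol is +1.

1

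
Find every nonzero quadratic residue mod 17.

1 2 4 8 9 13 15 16

Square k = 1,…,8 (k and 17−k give the same square):
1²=1, 2²=4, 3²=9, 4²=16, 5²≡8, 6²≡2, 7²≡15, 8²≡13 (mod 17).
So the quadratic residues mod 17 are {1, 2, 4, 8, 9, 13, 15, 16}.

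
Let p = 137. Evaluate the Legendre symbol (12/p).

-1

Euler's criterion: (12/137) ≡ 12^68 (mod 137).
12^2 ≡ 7 (mod 137)
12^4 ≡ 49 (mod 137)
12^8 ≡ 72 (mod 137)
12^16 ≡ 115 (mod 137)
12^32 ≡ 73 (mod 137)
12^64 ≡ 123 (mod 137)
12^68 = 12^(64+4) ≡ 136 (mod 137).
Result is 136 ≡ −1, so (12/137) = −1.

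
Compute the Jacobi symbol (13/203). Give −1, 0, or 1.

-1

Reciprocity: 13 ≡ 1 and 203 ≡ 3 (mod 4), so (13/203) = +(203/13).
Reduce top mod 13: now compute (8/13).
Pull out 2^3: since 13 ≡ 5 (mod 8), (2/13) = -1, so (2/13)^3 = -1.
Reached (1/13) = 1. Collecting the sign flips along the way, the symbol is -1.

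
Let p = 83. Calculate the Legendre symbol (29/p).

Reciprocity: 29 ≡ 1 and 83 ≡ 3 (mod 4), so (29/83) = +(83/29).
Reduce top mod 29: now compute (25/29).
Reciprocity: 25 ≡ 1 and 29 ≡ 1 (mod 4), so (25/29) = +(29/25).
Reduce top mod 25: now compute (4/25).
Pull out 2^2: since 25 ≡ 1 (mod 8), (2/25) = +1, so (2/25)^2 = +1.
Reached (1/25) = 1. Collecting the sign flips along the way, the symbol is +1.

1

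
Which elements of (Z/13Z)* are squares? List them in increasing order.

1, 3, 4, 9, 10, 12

Square k = 1,…,6 (k and 13−k give the same square):
1²=1, 2²=4, 3²=9, 4²≡3, 5²≡12, 6²≡10 (mod 13).
So the quadratic residues mod 13 are {1, 3, 4, 9, 10, 12}.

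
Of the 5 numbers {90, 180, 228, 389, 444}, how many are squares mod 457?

2

(90/457) = -1 → non-residue.
(180/457) = -1 → non-residue.
(228/457) = +1 → QR.
(389/457) = +1 → QR.
(444/457) = -1 → non-residue.
Total quadratic residues among the 5: 2.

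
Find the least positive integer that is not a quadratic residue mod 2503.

(2/2503) = +1, so 2 is a residue.
(3/2503) = −1, so 3 is the smallest positive non-residue mod 2503.

3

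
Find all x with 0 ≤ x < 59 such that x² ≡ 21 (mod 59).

27, 32

Since 59 ≡ 3 (mod 4), a square root of 21 is 21^((59+1)/4) = 21^15 mod 59.
Repeated squaring: 21^2≡28, 21^4≡17, 21^8≡53 (mod 59).
21^15 = 21^(8+4+2+1) ≡ 27 (mod 59).
Check: 27² = 729 ≡ 21 (mod 59). The two roots are 27 and 32.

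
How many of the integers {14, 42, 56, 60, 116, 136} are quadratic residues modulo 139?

(14/139) = -1 → non-residue.
(42/139) = +1 → QR.
(56/139) = -1 → non-residue.
(60/139) = -1 → non-residue.
(116/139) = +1 → QR.
(136/139) = +1 → QR.
Total quadratic residues among the 6: 3.

3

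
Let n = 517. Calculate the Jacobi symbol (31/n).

Reciprocity: 31 ≡ 3 and 517 ≡ 1 (mod 4), so (31/517) = +(517/31).
Reduce top mod 31: now compute (21/31).
Reciprocity: 21 ≡ 1 and 31 ≡ 3 (mod 4), so (21/31) = +(31/21).
Reduce top mod 21: now compute (10/21).
Pull out 2: since 21 ≡ 5 (mod 8), (2/21) = -1.
Reciprocity: 5 ≡ 1 and 21 ≡ 1 (mod 4), so (5/21) = +(21/5).
Reduce top mod 5: now compute (1/5).
Reached (1/5) = 1. Collecting the sign flips along the way, the symbol is -1.

-1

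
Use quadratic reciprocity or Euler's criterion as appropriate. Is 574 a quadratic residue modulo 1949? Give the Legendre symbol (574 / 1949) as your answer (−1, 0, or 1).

-1

Pull out 2: since 1949 ≡ 5 (mod 8), (2/1949) = -1.
Reciprocity: 287 ≡ 3 and 1949 ≡ 1 (mod 4), so (287/1949) = +(1949/287).
Reduce top mod 287: now compute (227/287).
Reciprocity: 227 ≡ 3 and 287 ≡ 3 (mod 4), so (227/287) = −(287/227).
Reduce top mod 227: now compute (60/227).
Pull out 2^2: since 227 ≡ 3 (mod 8), (2/227) = -1, so (2/227)^2 = +1.
Reciprocity: 15 ≡ 3 and 227 ≡ 3 (mod 4), so (15/227) = −(227/15).
Reduce top mod 15: now compute (2/15).
Pull out 2: since 15 ≡ 7 (mod 8), (2/15) = +1.
Reached (1/15) = 1. Collecting the sign flips along the way, the symbol is -1.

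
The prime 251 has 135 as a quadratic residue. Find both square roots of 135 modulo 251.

Since 251 ≡ 3 (mod 4), a square root of 135 is 135^((251+1)/4) = 135^63 mod 251.
Repeated squaring: 135^2≡153, 135^4≡66, 135^8≡89, 135^16≡140, 135^32≡22 (mod 251).
135^63 = 135^(32+16+8+4+2+1) ≡ 117 (mod 251).
Check: 117² = 13689 ≡ 135 (mod 251). The two roots are 117 and 134.

117, 134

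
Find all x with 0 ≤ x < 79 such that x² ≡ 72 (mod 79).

Since 79 ≡ 3 (mod 4), a square root of 72 is 72^((79+1)/4) = 72^20 mod 79.
Repeated squaring: 72^2≡49, 72^4≡31, 72^8≡13, 72^16≡11 (mod 79).
72^20 = 72^(16+4) ≡ 25 (mod 79).
Check: 25² = 625 ≡ 72 (mod 79). The two roots are 25 and 54.

25, 54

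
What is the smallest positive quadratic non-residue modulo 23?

5

(2/23) = +1, so 2 is a residue.
(3/23) = +1, so 3 is a residue.
(4/23) = +1, so 4 is a residue.
(5/23) = −1, so 5 is the smallest positive non-residue mod 23.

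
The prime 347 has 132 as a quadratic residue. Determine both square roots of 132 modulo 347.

106, 241

Since 347 ≡ 3 (mod 4), a square root of 132 is 132^((347+1)/4) = 132^87 mod 347.
Repeated squaring: 132^2≡74, 132^4≡271, 132^8≡224, 132^16≡208, 132^32≡236, 132^64≡176 (mod 347).
132^87 = 132^(64+16+4+2+1) ≡ 241 (mod 347).
Check: 241² = 58081 ≡ 132 (mod 347). The two roots are 106 and 241.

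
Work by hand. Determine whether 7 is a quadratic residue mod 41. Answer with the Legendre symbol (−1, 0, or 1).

Reciprocity: 7 ≡ 3 and 41 ≡ 1 (mod 4), so (7/41) = +(41/7).
Reduce top mod 7: now compute (6/7).
Pull out 2: since 7 ≡ 7 (mod 8), (2/7) = +1.
Reciprocity: 3 ≡ 3 and 7 ≡ 3 (mod 4), so (3/7) = −(7/3).
Reduce top mod 3: now compute (1/3).
Reached (1/3) = 1. Collecting the sign flips along the way, the symbol is -1.

-1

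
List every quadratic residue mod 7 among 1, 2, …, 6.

Square k = 1,…,3 (k and 7−k give the same square):
1²=1, 2²=4, 3²≡2 (mod 7).
So the quadratic residues mod 7 are {1, 2, 4}.

1 2 4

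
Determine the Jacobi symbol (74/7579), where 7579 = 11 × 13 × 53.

1

Pull out 2: since 7579 ≡ 3 (mod 8), (2/7579) = -1.
Reciprocity: 37 ≡ 1 and 7579 ≡ 3 (mod 4), so (37/7579) = +(7579/37).
Reduce top mod 37: now compute (31/37).
Reciprocity: 31 ≡ 3 and 37 ≡ 1 (mod 4), so (31/37) = +(37/31).
Reduce top mod 31: now compute (6/31).
Pull out 2: since 31 ≡ 7 (mod 8), (2/31) = +1.
Reciprocity: 3 ≡ 3 and 31 ≡ 3 (mod 4), so (3/31) = −(31/3).
Reduce top mod 3: now compute (1/3).
Reached (1/3) = 1. Collecting the sign flips along the way, the symbol is +1.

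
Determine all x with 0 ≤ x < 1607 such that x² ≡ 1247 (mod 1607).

479, 1128

Since 1607 ≡ 3 (mod 4), a square root of 1247 is 1247^((1607+1)/4) = 1247^402 mod 1607.
Repeated squaring: 1247^2≡1040, 1247^4≡89, 1247^8≡1493, 1247^16≡140, 1247^32≡316, 1247^64≡222, 1247^128≡1074, 1247^256≡1257 (mod 1607).
1247^402 = 1247^(256+128+16+2) ≡ 479 (mod 1607).
Check: 479² = 229441 ≡ 1247 (mod 1607). The two roots are 479 and 1128.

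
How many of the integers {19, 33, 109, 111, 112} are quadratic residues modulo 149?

(19/149) = +1 → QR.
(33/149) = +1 → QR.
(109/149) = -1 → non-residue.
(111/149) = -1 → non-residue.
(112/149) = +1 → QR.
Total quadratic residues among the 5: 3.

3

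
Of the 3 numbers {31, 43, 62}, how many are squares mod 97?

3

(31/97) = +1 → QR.
(43/97) = +1 → QR.
(62/97) = +1 → QR.
Total quadratic residues among the 3: 3.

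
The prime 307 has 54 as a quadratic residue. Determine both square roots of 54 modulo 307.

19, 288

Since 307 ≡ 3 (mod 4), a square root of 54 is 54^((307+1)/4) = 54^77 mod 307.
Repeated squaring: 54^2≡153, 54^4≡77, 54^8≡96, 54^16≡6, 54^32≡36, 54^64≡68 (mod 307).
54^77 = 54^(64+8+4+1) ≡ 19 (mod 307).
Check: 19² = 361 ≡ 54 (mod 307). The two roots are 19 and 288.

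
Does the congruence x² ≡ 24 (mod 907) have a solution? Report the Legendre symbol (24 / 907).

1

Pull out 2^3: since 907 ≡ 3 (mod 8), (2/907) = -1, so (2/907)^3 = -1.
Reciprocity: 3 ≡ 3 and 907 ≡ 3 (mod 4), so (3/907) = −(907/3).
Reduce top mod 3: now compute (1/3).
Reached (1/3) = 1. Collecting the sign flips along the way, the symbol is +1.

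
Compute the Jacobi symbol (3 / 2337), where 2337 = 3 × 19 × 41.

0

Reciprocity: 3 ≡ 3 and 2337 ≡ 1 (mod 4), so (3/2337) = +(2337/3).
Reduce top mod 3: now compute (0/3).
Top reduces to 0: gcd > 1, so the symbol is 0.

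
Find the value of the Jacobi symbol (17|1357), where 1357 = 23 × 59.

Reciprocity: 17 ≡ 1 and 1357 ≡ 1 (mod 4), so (17/1357) = +(1357/17).
Reduce top mod 17: now compute (14/17).
Pull out 2: since 17 ≡ 1 (mod 8), (2/17) = +1.
Reciprocity: 7 ≡ 3 and 17 ≡ 1 (mod 4), so (7/17) = +(17/7).
Reduce top mod 7: now compute (3/7).
Reciprocity: 3 ≡ 3 and 7 ≡ 3 (mod 4), so (3/7) = −(7/3).
Reduce top mod 3: now compute (1/3).
Reached (1/3) = 1. Collecting the sign flips along the way, the symbol is -1.

-1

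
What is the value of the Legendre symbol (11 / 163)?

-1

Reciprocity: 11 ≡ 3 and 163 ≡ 3 (mod 4), so (11/163) = −(163/11).
Reduce top mod 11: now compute (9/11).
Reciprocity: 9 ≡ 1 and 11 ≡ 3 (mod 4), so (9/11) = +(11/9).
Reduce top mod 9: now compute (2/9).
Pull out 2: since 9 ≡ 1 (mod 8), (2/9) = +1.
Reached (1/9) = 1. Collecting the sign flips along the way, the symbol is -1.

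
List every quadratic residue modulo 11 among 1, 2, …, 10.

Square k = 1,…,5 (k and 11−k give the same square):
1²=1, 2²=4, 3²=9, 4²≡5, 5²≡3 (mod 11).
So the quadratic residues mod 11 are {1, 3, 4, 5, 9}.

1 3 4 5 9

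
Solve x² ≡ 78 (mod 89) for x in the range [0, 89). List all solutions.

89 ≡ 1 (mod 4), so we find a root by search.
Trying successive values, 16² = 256 ≡ 78 (mod 89). The other root is 89 − 16 = 73.

16, 73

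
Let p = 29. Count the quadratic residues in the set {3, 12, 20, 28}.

2

(3/29) = -1 → non-residue.
(12/29) = -1 → non-residue.
(20/29) = +1 → QR.
(28/29) = +1 → QR.
Total quadratic residues among the 4: 2.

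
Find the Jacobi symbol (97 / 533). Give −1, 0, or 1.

Reciprocity: 97 ≡ 1 and 533 ≡ 1 (mod 4), so (97/533) = +(533/97).
Reduce top mod 97: now compute (48/97).
Pull out 2^4: since 97 ≡ 1 (mod 8), (2/97) = +1, so (2/97)^4 = +1.
Reciprocity: 3 ≡ 3 and 97 ≡ 1 (mod 4), so (3/97) = +(97/3).
Reduce top mod 3: now compute (1/3).
Reached (1/3) = 1. Collecting the sign flips along the way, the symbol is +1.

1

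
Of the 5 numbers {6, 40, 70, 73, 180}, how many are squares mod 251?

2

(6/251) = -1 → non-residue.
(40/251) = -1 → non-residue.
(70/251) = -1 → non-residue.
(73/251) = +1 → QR.
(180/251) = +1 → QR.
Total quadratic residues among the 5: 2.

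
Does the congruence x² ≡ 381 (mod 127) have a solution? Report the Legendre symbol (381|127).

First reduce: 381 ≡ 0 (mod 127).
Top reduces to 0: gcd > 1, so the symbol is 0.

0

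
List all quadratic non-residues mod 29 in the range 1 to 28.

2,3,8,10,11,12,14,15,17,18,19,21,26,27

Square k = 1,…,14 (k and 29−k give the same square):
1²=1, 2²=4, 3²=9, 4²=16, 5²=25, 6²≡7, 7²≡20, 8²≡6, 9²≡23, 10²≡13, 11²≡5, 12²≡28, 13²≡24, 14²≡22 (mod 29).
The residues are {1, 4, 5, 6, 7, 9, 13, 16, 20, 22, 23, 24, 25, 28}; the non-residues are the remaining 14 nonzero classes.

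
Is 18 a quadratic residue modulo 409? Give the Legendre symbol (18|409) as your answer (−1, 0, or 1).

Euler's criterion: (18/409) ≡ 18^204 (mod 409).
18^2 ≡ 324 (mod 409)
18^4 ≡ 272 (mod 409)
18^8 ≡ 364 (mod 409)
18^16 ≡ 389 (mod 409)
18^32 ≡ 400 (mod 409)
18^64 ≡ 81 (mod 409)
18^128 ≡ 17 (mod 409)
18^204 = 18^(128+64+8+4) ≡ 1 (mod 409).
Result is 1, so (18/409) = 1.

1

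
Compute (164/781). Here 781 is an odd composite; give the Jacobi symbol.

1

Pull out 2^2: since 781 ≡ 5 (mod 8), (2/781) = -1, so (2/781)^2 = +1.
Reciprocity: 41 ≡ 1 and 781 ≡ 1 (mod 4), so (41/781) = +(781/41).
Reduce top mod 41: now compute (2/41).
Pull out 2: since 41 ≡ 1 (mod 8), (2/41) = +1.
Reached (1/41) = 1. Collecting the sign flips along the way, the symbol is +1.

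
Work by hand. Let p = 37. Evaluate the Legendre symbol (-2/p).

First reduce: -2 ≡ 35 (mod 37).
Reciprocity: 35 ≡ 3 and 37 ≡ 1 (mod 4), so (35/37) = +(37/35).
Reduce top mod 35: now compute (2/35).
Pull out 2: since 35 ≡ 3 (mod 8), (2/35) = -1.
Reached (1/35) = 1. Collecting the sign flips along the way, the symbol is -1.

-1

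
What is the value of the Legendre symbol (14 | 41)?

-1

Pull out 2: since 41 ≡ 1 (mod 8), (2/41) = +1.
Reciprocity: 7 ≡ 3 and 41 ≡ 1 (mod 4), so (7/41) = +(41/7).
Reduce top mod 7: now compute (6/7).
Pull out 2: since 7 ≡ 7 (mod 8), (2/7) = +1.
Reciprocity: 3 ≡ 3 and 7 ≡ 3 (mod 4), so (3/7) = −(7/3).
Reduce top mod 3: now compute (1/3).
Reached (1/3) = 1. Collecting the sign flips along the way, the symbol is -1.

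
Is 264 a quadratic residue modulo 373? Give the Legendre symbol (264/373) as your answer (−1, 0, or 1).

Euler's criterion: (264/373) ≡ 264^186 (mod 373).
264^2 ≡ 318 (mod 373)
264^4 ≡ 41 (mod 373)
264^8 ≡ 189 (mod 373)
264^16 ≡ 286 (mod 373)
264^32 ≡ 109 (mod 373)
264^64 ≡ 318 (mod 373)
264^128 ≡ 41 (mod 373)
264^186 = 264^(128+32+16+8+2) ≡ 1 (mod 373).
Result is 1, so (264/373) = 1.

1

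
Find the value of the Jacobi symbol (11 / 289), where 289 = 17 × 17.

1

Reciprocity: 11 ≡ 3 and 289 ≡ 1 (mod 4), so (11/289) = +(289/11).
Reduce top mod 11: now compute (3/11).
Reciprocity: 3 ≡ 3 and 11 ≡ 3 (mod 4), so (3/11) = −(11/3).
Reduce top mod 3: now compute (2/3).
Pull out 2: since 3 ≡ 3 (mod 8), (2/3) = -1.
Reached (1/3) = 1. Collecting the sign flips along the way, the symbol is +1.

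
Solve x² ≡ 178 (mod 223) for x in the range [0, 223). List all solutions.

Since 223 ≡ 3 (mod 4), a square root of 178 is 178^((223+1)/4) = 178^56 mod 223.
Repeated squaring: 178^2≡18, 178^4≡101, 178^8≡166, 178^16≡127, 178^32≡73 (mod 223).
178^56 = 178^(32+16+8) ≡ 63 (mod 223).
Check: 63² = 3969 ≡ 178 (mod 223). The two roots are 63 and 160.

63, 160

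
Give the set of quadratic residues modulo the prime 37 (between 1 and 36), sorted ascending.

Square k = 1,…,18 (k and 37−k give the same square):
1²=1, 2²=4, 3²=9, 4²=16, 5²=25, 6²=36, 7²≡12, 8²≡27, 9²≡7, 10²≡26, 11²≡10, 12²≡33, 13²≡21, 14²≡11, 15²≡3, 16²≡34, 17²≡30, 18²≡28 (mod 37).
So the quadratic residues mod 37 are {1, 3, 4, 7, 9, 10, 11, 12, 16, 21, 25, 26, 27, 28, 30, 33, 34, 36}.

1, 3, 4, 7, 9, 10, 11, 12, 16, 21, 25, 26, 27, 28, 30, 33, 34, 36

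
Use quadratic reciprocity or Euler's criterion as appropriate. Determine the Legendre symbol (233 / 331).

1

Reciprocity: 233 ≡ 1 and 331 ≡ 3 (mod 4), so (233/331) = +(331/233).
Reduce top mod 233: now compute (98/233).
Pull out 2: since 233 ≡ 1 (mod 8), (2/233) = +1.
Reciprocity: 49 ≡ 1 and 233 ≡ 1 (mod 4), so (49/233) = +(233/49).
Reduce top mod 49: now compute (37/49).
Reciprocity: 37 ≡ 1 and 49 ≡ 1 (mod 4), so (37/49) = +(49/37).
Reduce top mod 37: now compute (12/37).
Pull out 2^2: since 37 ≡ 5 (mod 8), (2/37) = -1, so (2/37)^2 = +1.
Reciprocity: 3 ≡ 3 and 37 ≡ 1 (mod 4), so (3/37) = +(37/3).
Reduce top mod 3: now compute (1/3).
Reached (1/3) = 1. Collecting the sign flips along the way, the symbol is +1.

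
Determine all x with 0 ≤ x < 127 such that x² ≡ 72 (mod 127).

31, 96

Since 127 ≡ 3 (mod 4), a square root of 72 is 72^((127+1)/4) = 72^32 mod 127.
Repeated squaring: 72^2≡104, 72^4≡21, 72^8≡60, 72^16≡44, 72^32≡31 (mod 127).
72^32 = 72^(32) ≡ 31 (mod 127).
Check: 31² = 961 ≡ 72 (mod 127). The two roots are 31 and 96.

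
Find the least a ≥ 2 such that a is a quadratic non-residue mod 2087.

(2/2087) = +1, so 2 is a residue.
(3/2087) = +1, so 3 is a residue.
(4/2087) = +1, so 4 is a residue.
(5/2087) = −1, so 5 is the smallest positive non-residue mod 2087.

5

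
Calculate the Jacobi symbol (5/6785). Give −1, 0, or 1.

Reciprocity: 5 ≡ 1 and 6785 ≡ 1 (mod 4), so (5/6785) = +(6785/5).
Reduce top mod 5: now compute (0/5).
Top reduces to 0: gcd > 1, so the symbol is 0.

0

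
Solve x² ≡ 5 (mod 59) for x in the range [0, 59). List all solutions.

Since 59 ≡ 3 (mod 4), a square root of 5 is 5^((59+1)/4) = 5^15 mod 59.
Repeated squaring: 5^2≡25, 5^4≡35, 5^8≡45 (mod 59).
5^15 = 5^(8+4+2+1) ≡ 51 (mod 59).
Check: 51² = 2601 ≡ 5 (mod 59). The two roots are 8 and 51.

8, 51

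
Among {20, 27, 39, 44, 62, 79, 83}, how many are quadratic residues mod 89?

(20/89) = +1 → QR.
(27/89) = -1 → non-residue.
(39/89) = +1 → QR.
(44/89) = +1 → QR.
(62/89) = -1 → non-residue.
(79/89) = +1 → QR.
(83/89) = -1 → non-residue.
Total quadratic residues among the 7: 4.

4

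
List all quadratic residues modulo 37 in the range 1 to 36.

1,3,4,7,9,10,11,12,16,21,25,26,27,28,30,33,34,36

Square k = 1,…,18 (k and 37−k give the same square):
1²=1, 2²=4, 3²=9, 4²=16, 5²=25, 6²=36, 7²≡12, 8²≡27, 9²≡7, 10²≡26, 11²≡10, 12²≡33, 13²≡21, 14²≡11, 15²≡3, 16²≡34, 17²≡30, 18²≡28 (mod 37).
So the quadratic residues mod 37 are {1, 3, 4, 7, 9, 10, 11, 12, 16, 21, 25, 26, 27, 28, 30, 33, 34, 36}.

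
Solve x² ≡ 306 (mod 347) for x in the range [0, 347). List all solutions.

Since 347 ≡ 3 (mod 4), a square root of 306 is 306^((347+1)/4) = 306^87 mod 347.
Repeated squaring: 306^2≡293, 306^4≡140, 306^8≡168, 306^16≡117, 306^32≡156, 306^64≡46 (mod 347).
306^87 = 306^(64+16+4+2+1) ≡ 138 (mod 347).
Check: 138² = 19044 ≡ 306 (mod 347). The two roots are 138 and 209.

138, 209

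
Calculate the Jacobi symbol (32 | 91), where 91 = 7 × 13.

Pull out 2^5: since 91 ≡ 3 (mod 8), (2/91) = -1, so (2/91)^5 = -1.
Reached (1/91) = 1. Collecting the sign flips along the way, the symbol is -1.

-1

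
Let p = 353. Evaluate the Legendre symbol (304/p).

1

Pull out 2^4: since 353 ≡ 1 (mod 8), (2/353) = +1, so (2/353)^4 = +1.
Reciprocity: 19 ≡ 3 and 353 ≡ 1 (mod 4), so (19/353) = +(353/19).
Reduce top mod 19: now compute (11/19).
Reciprocity: 11 ≡ 3 and 19 ≡ 3 (mod 4), so (11/19) = −(19/11).
Reduce top mod 11: now compute (8/11).
Pull out 2^3: since 11 ≡ 3 (mod 8), (2/11) = -1, so (2/11)^3 = -1.
Reached (1/11) = 1. Collecting the sign flips along the way, the symbol is +1.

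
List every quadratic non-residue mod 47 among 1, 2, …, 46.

5,10,11,13,15,19,20,22,23,26,29,30,31,33,35,38,39,40,41,43,44,45,46

Square k = 1,…,23 (k and 47−k give the same square):
1²=1, 2²=4, 3²=9, 4²=16, 5²=25, 6²=36, 7²≡2, 8²≡17, 9²≡34, 10²≡6, 11²≡27, 12²≡3, 13²≡28, 14²≡8, 15²≡37, 16²≡21, 17²≡7, 18²≡42, 19²≡32, 20²≡24, 21²≡18, 22²≡14, 23²≡12 (mod 47).
The residues are {1, 2, 3, 4, 6, 7, 8, 9, 12, 14, 16, 17, 18, 21, 24, 25, 27, 28, 32, 34, 36, 37, 42}; the non-residues are the remaining 23 nonzero classes.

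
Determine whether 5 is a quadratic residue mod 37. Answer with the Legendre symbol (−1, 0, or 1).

-1

Reciprocity: 5 ≡ 1 and 37 ≡ 1 (mod 4), so (5/37) = +(37/5).
Reduce top mod 5: now compute (2/5).
Pull out 2: since 5 ≡ 5 (mod 8), (2/5) = -1.
Reached (1/5) = 1. Collecting the sign flips along the way, the symbol is -1.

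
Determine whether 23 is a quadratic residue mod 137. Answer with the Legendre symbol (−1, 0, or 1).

-1

Reciprocity: 23 ≡ 3 and 137 ≡ 1 (mod 4), so (23/137) = +(137/23).
Reduce top mod 23: now compute (22/23).
Pull out 2: since 23 ≡ 7 (mod 8), (2/23) = +1.
Reciprocity: 11 ≡ 3 and 23 ≡ 3 (mod 4), so (11/23) = −(23/11).
Reduce top mod 11: now compute (1/11).
Reached (1/11) = 1. Collecting the sign flips along the way, the symbol is -1.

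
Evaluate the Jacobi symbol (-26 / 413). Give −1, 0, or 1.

-1

First reduce: -26 ≡ 387 (mod 413).
Reciprocity: 387 ≡ 3 and 413 ≡ 1 (mod 4), so (387/413) = +(413/387).
Reduce top mod 387: now compute (26/387).
Pull out 2: since 387 ≡ 3 (mod 8), (2/387) = -1.
Reciprocity: 13 ≡ 1 and 387 ≡ 3 (mod 4), so (13/387) = +(387/13).
Reduce top mod 13: now compute (10/13).
Pull out 2: since 13 ≡ 5 (mod 8), (2/13) = -1.
Reciprocity: 5 ≡ 1 and 13 ≡ 1 (mod 4), so (5/13) = +(13/5).
Reduce top mod 5: now compute (3/5).
Reciprocity: 3 ≡ 3 and 5 ≡ 1 (mod 4), so (3/5) = +(5/3).
Reduce top mod 3: now compute (2/3).
Pull out 2: since 3 ≡ 3 (mod 8), (2/3) = -1.
Reached (1/3) = 1. Collecting the sign flips along the way, the symbol is -1.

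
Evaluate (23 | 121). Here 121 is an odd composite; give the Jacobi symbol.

Reciprocity: 23 ≡ 3 and 121 ≡ 1 (mod 4), so (23/121) = +(121/23).
Reduce top mod 23: now compute (6/23).
Pull out 2: since 23 ≡ 7 (mod 8), (2/23) = +1.
Reciprocity: 3 ≡ 3 and 23 ≡ 3 (mod 4), so (3/23) = −(23/3).
Reduce top mod 3: now compute (2/3).
Pull out 2: since 3 ≡ 3 (mod 8), (2/3) = -1.
Reached (1/3) = 1. Collecting the sign flips along the way, the symbol is +1.

1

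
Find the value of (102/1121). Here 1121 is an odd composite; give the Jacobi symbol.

Pull out 2: since 1121 ≡ 1 (mod 8), (2/1121) = +1.
Reciprocity: 51 ≡ 3 and 1121 ≡ 1 (mod 4), so (51/1121) = +(1121/51).
Reduce top mod 51: now compute (50/51).
Pull out 2: since 51 ≡ 3 (mod 8), (2/51) = -1.
Reciprocity: 25 ≡ 1 and 51 ≡ 3 (mod 4), so (25/51) = +(51/25).
Reduce top mod 25: now compute (1/25).
Reached (1/25) = 1. Collecting the sign flips along the way, the symbol is -1.

-1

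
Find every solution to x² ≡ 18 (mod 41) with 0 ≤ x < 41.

10, 31

41 ≡ 1 (mod 4), so we find a root by search.
Trying successive values, 10² = 100 ≡ 18 (mod 41). The other root is 41 − 10 = 31.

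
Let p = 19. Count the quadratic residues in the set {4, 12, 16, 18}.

(4/19) = +1 → QR.
(12/19) = -1 → non-residue.
(16/19) = +1 → QR.
(18/19) = -1 → non-residue.
Total quadratic residues among the 4: 2.

2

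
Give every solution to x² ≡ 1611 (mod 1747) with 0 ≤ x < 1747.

Since 1747 ≡ 3 (mod 4), a square root of 1611 is 1611^((1747+1)/4) = 1611^437 mod 1747.
Repeated squaring: 1611^2≡1026, 1611^4≡982, 1611^8≡1727, 1611^16≡400, 1611^32≡1023, 1611^64≡76, 1611^128≡535, 1611^256≡1464 (mod 1747).
1611^437 = 1611^(256+128+32+16+4+1) ≡ 1500 (mod 1747).
Check: 1500² = 2250000 ≡ 1611 (mod 1747). The two roots are 247 and 1500.

247, 1500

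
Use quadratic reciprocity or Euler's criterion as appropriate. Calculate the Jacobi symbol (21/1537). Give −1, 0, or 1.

Reciprocity: 21 ≡ 1 and 1537 ≡ 1 (mod 4), so (21/1537) = +(1537/21).
Reduce top mod 21: now compute (4/21).
Pull out 2^2: since 21 ≡ 5 (mod 8), (2/21) = -1, so (2/21)^2 = +1.
Reached (1/21) = 1. Collecting the sign flips along the way, the symbol is +1.

1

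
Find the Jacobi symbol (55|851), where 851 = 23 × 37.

Reciprocity: 55 ≡ 3 and 851 ≡ 3 (mod 4), so (55/851) = −(851/55).
Reduce top mod 55: now compute (26/55).
Pull out 2: since 55 ≡ 7 (mod 8), (2/55) = +1.
Reciprocity: 13 ≡ 1 and 55 ≡ 3 (mod 4), so (13/55) = +(55/13).
Reduce top mod 13: now compute (3/13).
Reciprocity: 3 ≡ 3 and 13 ≡ 1 (mod 4), so (3/13) = +(13/3).
Reduce top mod 3: now compute (1/3).
Reached (1/3) = 1. Collecting the sign flips along the way, the symbol is -1.

-1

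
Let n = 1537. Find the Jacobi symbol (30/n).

-1

Pull out 2: since 1537 ≡ 1 (mod 8), (2/1537) = +1.
Reciprocity: 15 ≡ 3 and 1537 ≡ 1 (mod 4), so (15/1537) = +(1537/15).
Reduce top mod 15: now compute (7/15).
Reciprocity: 7 ≡ 3 and 15 ≡ 3 (mod 4), so (7/15) = −(15/7).
Reduce top mod 7: now compute (1/7).
Reached (1/7) = 1. Collecting the sign flips along the way, the symbol is -1.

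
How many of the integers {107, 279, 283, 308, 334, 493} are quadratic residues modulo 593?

(107/593) = -1 → non-residue.
(279/593) = +1 → QR.
(283/593) = -1 → non-residue.
(308/593) = +1 → QR.
(334/593) = -1 → non-residue.
(493/593) = +1 → QR.
Total quadratic residues among the 6: 3.

3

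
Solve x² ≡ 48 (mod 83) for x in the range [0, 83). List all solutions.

31, 52

Since 83 ≡ 3 (mod 4), a square root of 48 is 48^((83+1)/4) = 48^21 mod 83.
Repeated squaring: 48^2≡63, 48^4≡68, 48^8≡59, 48^16≡78 (mod 83).
48^21 = 48^(16+4+1) ≡ 31 (mod 83).
Check: 31² = 961 ≡ 48 (mod 83). The two roots are 31 and 52.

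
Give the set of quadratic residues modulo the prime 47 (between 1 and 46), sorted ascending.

1 2 3 4 6 7 8 9 12 14 16 17 18 21 24 25 27 28 32 34 36 37 42

Square k = 1,…,23 (k and 47−k give the same square):
1²=1, 2²=4, 3²=9, 4²=16, 5²=25, 6²=36, 7²≡2, 8²≡17, 9²≡34, 10²≡6, 11²≡27, 12²≡3, 13²≡28, 14²≡8, 15²≡37, 16²≡21, 17²≡7, 18²≡42, 19²≡32, 20²≡24, 21²≡18, 22²≡14, 23²≡12 (mod 47).
So the quadratic residues mod 47 are {1, 2, 3, 4, 6, 7, 8, 9, 12, 14, 16, 17, 18, 21, 24, 25, 27, 28, 32, 34, 36, 37, 42}.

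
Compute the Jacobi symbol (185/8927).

-1

Reciprocity: 185 ≡ 1 and 8927 ≡ 3 (mod 4), so (185/8927) = +(8927/185).
Reduce top mod 185: now compute (47/185).
Reciprocity: 47 ≡ 3 and 185 ≡ 1 (mod 4), so (47/185) = +(185/47).
Reduce top mod 47: now compute (44/47).
Pull out 2^2: since 47 ≡ 7 (mod 8), (2/47) = +1, so (2/47)^2 = +1.
Reciprocity: 11 ≡ 3 and 47 ≡ 3 (mod 4), so (11/47) = −(47/11).
Reduce top mod 11: now compute (3/11).
Reciprocity: 3 ≡ 3 and 11 ≡ 3 (mod 4), so (3/11) = −(11/3).
Reduce top mod 3: now compute (2/3).
Pull out 2: since 3 ≡ 3 (mod 8), (2/3) = -1.
Reached (1/3) = 1. Collecting the sign flips along the way, the symbol is -1.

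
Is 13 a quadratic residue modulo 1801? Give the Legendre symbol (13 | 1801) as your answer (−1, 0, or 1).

Reciprocity: 13 ≡ 1 and 1801 ≡ 1 (mod 4), so (13/1801) = +(1801/13).
Reduce top mod 13: now compute (7/13).
Reciprocity: 7 ≡ 3 and 13 ≡ 1 (mod 4), so (7/13) = +(13/7).
Reduce top mod 7: now compute (6/7).
Pull out 2: since 7 ≡ 7 (mod 8), (2/7) = +1.
Reciprocity: 3 ≡ 3 and 7 ≡ 3 (mod 4), so (3/7) = −(7/3).
Reduce top mod 3: now compute (1/3).
Reached (1/3) = 1. Collecting the sign flips along the way, the symbol is -1.

-1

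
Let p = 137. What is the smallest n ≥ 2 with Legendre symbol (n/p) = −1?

(2/137) = +1, so 2 is a residue.
(3/137) = −1, so 3 is the smallest positive non-residue mod 137.

3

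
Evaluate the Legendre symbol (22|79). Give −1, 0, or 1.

Pull out 2: since 79 ≡ 7 (mod 8), (2/79) = +1.
Reciprocity: 11 ≡ 3 and 79 ≡ 3 (mod 4), so (11/79) = −(79/11).
Reduce top mod 11: now compute (2/11).
Pull out 2: since 11 ≡ 3 (mod 8), (2/11) = -1.
Reached (1/11) = 1. Collecting the sign flips along the way, the symbol is +1.

1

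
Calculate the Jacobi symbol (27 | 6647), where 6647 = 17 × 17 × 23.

Reciprocity: 27 ≡ 3 and 6647 ≡ 3 (mod 4), so (27/6647) = −(6647/27).
Reduce top mod 27: now compute (5/27).
Reciprocity: 5 ≡ 1 and 27 ≡ 3 (mod 4), so (5/27) = +(27/5).
Reduce top mod 5: now compute (2/5).
Pull out 2: since 5 ≡ 5 (mod 8), (2/5) = -1.
Reached (1/5) = 1. Collecting the sign flips along the way, the symbol is +1.

1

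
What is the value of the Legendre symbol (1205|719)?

1

First reduce: 1205 ≡ 486 (mod 719).
Pull out 2: since 719 ≡ 7 (mod 8), (2/719) = +1.
Reciprocity: 243 ≡ 3 and 719 ≡ 3 (mod 4), so (243/719) = −(719/243).
Reduce top mod 243: now compute (233/243).
Reciprocity: 233 ≡ 1 and 243 ≡ 3 (mod 4), so (233/243) = +(243/233).
Reduce top mod 233: now compute (10/233).
Pull out 2: since 233 ≡ 1 (mod 8), (2/233) = +1.
Reciprocity: 5 ≡ 1 and 233 ≡ 1 (mod 4), so (5/233) = +(233/5).
Reduce top mod 5: now compute (3/5).
Reciprocity: 3 ≡ 3 and 5 ≡ 1 (mod 4), so (3/5) = +(5/3).
Reduce top mod 3: now compute (2/3).
Pull out 2: since 3 ≡ 3 (mod 8), (2/3) = -1.
Reached (1/3) = 1. Collecting the sign flips along the way, the symbol is +1.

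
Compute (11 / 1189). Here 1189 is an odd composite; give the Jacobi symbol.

Reciprocity: 11 ≡ 3 and 1189 ≡ 1 (mod 4), so (11/1189) = +(1189/11).
Reduce top mod 11: now compute (1/11).
Reached (1/11) = 1. Collecting the sign flips along the way, the symbol is +1.

1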